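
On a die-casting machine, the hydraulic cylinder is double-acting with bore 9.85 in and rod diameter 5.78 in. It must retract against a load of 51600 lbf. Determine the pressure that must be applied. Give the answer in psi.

P ≈ 1030 psi

Rod-side annular area A_ann = π/4 × (9.85² − 5.78²) = 49.96 in^2
Retraction: pressure acts on the annular area.
P = F / A = 51600 lbf / A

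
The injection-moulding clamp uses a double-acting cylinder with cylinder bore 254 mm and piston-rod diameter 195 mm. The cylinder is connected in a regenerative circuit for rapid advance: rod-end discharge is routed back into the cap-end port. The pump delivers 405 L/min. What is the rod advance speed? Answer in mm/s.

In regeneration the rod-end outflow joins the pump flow into the cap end, so the net volume the pump must supply per unit advance equals the rod cross-section area.
Rod cross-section A_rod = π/4 × (195 mm)² = 29860 mm^2
v = Q_pump / A_rod

v ≈ 226 mm/s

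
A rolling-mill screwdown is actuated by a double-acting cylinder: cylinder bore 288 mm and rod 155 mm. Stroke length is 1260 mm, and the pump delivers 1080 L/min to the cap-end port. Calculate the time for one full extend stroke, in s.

Cap-side area A_cap = π/4 × (288 mm)² = 65140 mm^2
Swept volume V = A × L; t = V / Q = A·L / Q

t ≈ 4.56 s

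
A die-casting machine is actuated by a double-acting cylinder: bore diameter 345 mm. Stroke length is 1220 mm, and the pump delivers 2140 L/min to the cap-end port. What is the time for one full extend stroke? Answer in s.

Cap-side area A_cap = π/4 × (345 mm)² = 93480 mm^2
Swept volume V = A × L; t = V / Q = A·L / Q

t ≈ 3.20 s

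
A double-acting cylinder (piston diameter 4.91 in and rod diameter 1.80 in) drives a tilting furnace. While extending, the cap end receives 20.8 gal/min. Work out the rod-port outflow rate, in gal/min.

Q_out ≈ 18.0 gal/min

Cap-side area A_cap = π/4 × (4.91 in)² = 18.93 in^2
Rod-side annular area A_ann = π/4 × (4.91² − 1.80²) = 16.39 in^2
Piston speed v = Q_in/A_cap; rod-end outflow Q_out = v × A_ann = Q_in × A_ann/A_cap.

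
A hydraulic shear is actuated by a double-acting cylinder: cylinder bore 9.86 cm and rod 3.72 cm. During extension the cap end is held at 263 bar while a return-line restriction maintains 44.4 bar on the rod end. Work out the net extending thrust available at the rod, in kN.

Cap-side area A_cap = π/4 × (9.86 cm)² = 76.36 cm^2
Rod-side annular area A_ann = π/4 × (9.86² − 3.72²) = 65.49 cm^2
Net thrust = P_cap·A_cap − P_rod·A_ann = 200.8 kN − 29.08 kN

F ≈ 172 kN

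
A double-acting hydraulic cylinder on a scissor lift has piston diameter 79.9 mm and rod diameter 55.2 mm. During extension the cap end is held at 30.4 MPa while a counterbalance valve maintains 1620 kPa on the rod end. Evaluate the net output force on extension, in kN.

F ≈ 148 kN

Cap-side area A_cap = π/4 × (79.9 mm)² = 5014 mm^2
Rod-side annular area A_ann = π/4 × (79.9² − 55.2²) = 2621 mm^2
Net thrust = P_cap·A_cap − P_rod·A_ann = 152.4 kN − 4.246 kN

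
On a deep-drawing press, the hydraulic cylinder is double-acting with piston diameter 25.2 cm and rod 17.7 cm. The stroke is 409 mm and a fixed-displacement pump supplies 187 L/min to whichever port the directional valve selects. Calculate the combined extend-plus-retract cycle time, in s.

t ≈ 9.86 s

Cap-side area A_cap = π/4 × (25.2 cm)² = 498.8 cm^2
Rod-side annular area A_ann = π/4 × (25.2² − 17.7²) = 252.7 cm^2
t_ext = A_cap·L/Q = 6.545 s
t_ret = A_ann·L/Q = 3.316 s
t_cycle = t_ext + t_ret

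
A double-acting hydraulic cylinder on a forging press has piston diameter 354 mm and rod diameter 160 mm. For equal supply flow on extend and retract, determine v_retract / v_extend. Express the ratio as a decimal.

Cap-side area A_cap = π/4 × (354 mm)² = 98420 mm^2
Rod-side annular area A_ann = π/4 × (354² − 160²) = 78320 mm^2
For equal Q, v ∝ 1/A, so v_ret/v_ext = A_cap/A_ann.

v_ret/v_ext ≈ 1.26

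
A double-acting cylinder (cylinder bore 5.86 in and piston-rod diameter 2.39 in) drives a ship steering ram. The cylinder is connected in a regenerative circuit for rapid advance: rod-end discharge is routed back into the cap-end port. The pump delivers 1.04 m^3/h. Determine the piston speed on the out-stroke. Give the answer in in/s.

v ≈ 3.93 in/s

In regeneration the rod-end outflow joins the pump flow into the cap end, so the net volume the pump must supply per unit advance equals the rod cross-section area.
Rod cross-section A_rod = π/4 × (2.39 in)² = 4.486 in^2
v = Q_pump / A_rod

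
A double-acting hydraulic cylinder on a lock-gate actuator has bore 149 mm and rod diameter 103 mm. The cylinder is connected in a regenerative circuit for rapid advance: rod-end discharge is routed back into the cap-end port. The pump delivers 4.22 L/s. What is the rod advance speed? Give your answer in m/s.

v ≈ 0.506 m/s

In regeneration the rod-end outflow joins the pump flow into the cap end, so the net volume the pump must supply per unit advance equals the rod cross-section area.
Rod cross-section A_rod = π/4 × (103 mm)² = 8332 mm^2
v = Q_pump / A_rod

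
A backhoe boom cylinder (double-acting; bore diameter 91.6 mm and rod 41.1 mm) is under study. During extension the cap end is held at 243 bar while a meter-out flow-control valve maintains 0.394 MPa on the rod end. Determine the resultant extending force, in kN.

F ≈ 158 kN

Cap-side area A_cap = π/4 × (91.6 mm)² = 6590 mm^2
Rod-side annular area A_ann = π/4 × (91.6² − 41.1²) = 5263 mm^2
Net thrust = P_cap·A_cap − P_rod·A_ann = 160.1 kN − 2.074 kN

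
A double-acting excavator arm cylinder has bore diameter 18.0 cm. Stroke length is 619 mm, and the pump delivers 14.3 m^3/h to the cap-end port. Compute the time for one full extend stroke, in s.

t ≈ 3.97 s

Cap-side area A_cap = π/4 × (18.0 cm)² = 254.5 cm^2
Swept volume V = A × L; t = V / Q = A·L / Q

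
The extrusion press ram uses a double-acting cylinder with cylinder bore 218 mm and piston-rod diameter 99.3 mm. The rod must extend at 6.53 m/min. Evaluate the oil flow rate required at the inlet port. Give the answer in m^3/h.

Q ≈ 14.6 m^3/h

Cap-side area A_cap = π/4 × (218 mm)² = 37330 mm^2
Q = A × v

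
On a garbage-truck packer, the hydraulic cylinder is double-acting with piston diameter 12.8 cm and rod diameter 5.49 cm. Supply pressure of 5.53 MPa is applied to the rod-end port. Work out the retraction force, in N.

Rod-side annular area A_ann = π/4 × (12.8² − 5.49²) = 105.0 cm^2
On retraction the pressure acts on the annular area (bore minus rod).
F = P × A_ann

F ≈ 58100 N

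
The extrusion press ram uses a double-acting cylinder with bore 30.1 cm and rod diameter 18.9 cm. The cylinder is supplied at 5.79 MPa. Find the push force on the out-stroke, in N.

Cap-side area A_cap = π/4 × (30.1 cm)² = 711.6 cm^2
F = P × A_cap = 5.79 MPa × A_cap

F ≈ 4.12e5 N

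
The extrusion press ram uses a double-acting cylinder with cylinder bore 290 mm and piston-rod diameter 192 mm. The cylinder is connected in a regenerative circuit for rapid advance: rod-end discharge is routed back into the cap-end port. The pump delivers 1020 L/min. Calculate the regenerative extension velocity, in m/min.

In regeneration the rod-end outflow joins the pump flow into the cap end, so the net volume the pump must supply per unit advance equals the rod cross-section area.
Rod cross-section A_rod = π/4 × (192 mm)² = 28950 mm^2
v = Q_pump / A_rod

v ≈ 35.2 m/min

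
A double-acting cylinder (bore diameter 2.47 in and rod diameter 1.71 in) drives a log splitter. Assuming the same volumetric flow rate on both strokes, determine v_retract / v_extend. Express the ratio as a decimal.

v_ret/v_ext ≈ 1.92

Cap-side area A_cap = π/4 × (2.47 in)² = 4.792 in^2
Rod-side annular area A_ann = π/4 × (2.47² − 1.71²) = 2.495 in^2
For equal Q, v ∝ 1/A, so v_ret/v_ext = A_cap/A_ann.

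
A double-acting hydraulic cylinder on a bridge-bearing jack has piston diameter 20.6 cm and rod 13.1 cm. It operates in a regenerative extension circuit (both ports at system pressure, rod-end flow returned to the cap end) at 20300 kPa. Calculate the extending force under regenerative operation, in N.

With equal pressure on both faces, forces on the annular region cancel; the net push is pressure × rod cross-section.
Rod cross-section A_rod = π/4 × (13.1 cm)² = 134.8 cm^2
F = P × A_rod

F ≈ 2.74e5 N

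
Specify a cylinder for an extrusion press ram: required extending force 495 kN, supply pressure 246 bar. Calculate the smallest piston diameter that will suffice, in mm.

Extension force acts on the full piston face: F = P × (π/4)D².
D = √(4F / (πP)) = √(4 × 495 kN / (π × 246 bar))

D ≈ 160 mm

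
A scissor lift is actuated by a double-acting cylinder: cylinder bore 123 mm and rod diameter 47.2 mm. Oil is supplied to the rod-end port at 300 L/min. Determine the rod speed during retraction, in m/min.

v ≈ 29.6 m/min

Rod-side annular area A_ann = π/4 × (123² − 47.2²) = 10130 mm^2
Flow into the rod-end port fills the annular volume.
v = Q / A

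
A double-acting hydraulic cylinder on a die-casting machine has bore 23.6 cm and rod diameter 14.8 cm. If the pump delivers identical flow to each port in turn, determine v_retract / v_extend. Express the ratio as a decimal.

Cap-side area A_cap = π/4 × (23.6 cm)² = 437.4 cm^2
Rod-side annular area A_ann = π/4 × (23.6² − 14.8²) = 265.4 cm^2
For equal Q, v ∝ 1/A, so v_ret/v_ext = A_cap/A_ann.

v_ret/v_ext ≈ 1.65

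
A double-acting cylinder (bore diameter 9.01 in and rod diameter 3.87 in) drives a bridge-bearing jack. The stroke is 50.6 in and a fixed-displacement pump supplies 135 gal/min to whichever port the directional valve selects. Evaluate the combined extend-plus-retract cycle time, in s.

t ≈ 11.3 s

Cap-side area A_cap = π/4 × (9.01 in)² = 63.76 in^2
Rod-side annular area A_ann = π/4 × (9.01² − 3.87²) = 52.00 in^2
t_ext = A_cap·L/Q = 6.207 s
t_ret = A_ann·L/Q = 5.062 s
t_cycle = t_ext + t_ret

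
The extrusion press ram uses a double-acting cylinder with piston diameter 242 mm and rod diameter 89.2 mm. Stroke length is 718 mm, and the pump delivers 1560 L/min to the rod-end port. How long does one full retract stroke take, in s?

Rod-side annular area A_ann = π/4 × (242² − 89.2²) = 39750 mm^2
Swept volume V = A × L; t = V / Q = A·L / Q

t ≈ 1.10 s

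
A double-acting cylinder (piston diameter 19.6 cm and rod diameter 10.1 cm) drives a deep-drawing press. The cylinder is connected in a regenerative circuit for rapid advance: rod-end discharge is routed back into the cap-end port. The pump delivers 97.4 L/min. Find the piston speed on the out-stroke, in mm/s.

In regeneration the rod-end outflow joins the pump flow into the cap end, so the net volume the pump must supply per unit advance equals the rod cross-section area.
Rod cross-section A_rod = π/4 × (10.1 cm)² = 80.12 cm^2
v = Q_pump / A_rod

v ≈ 203 mm/s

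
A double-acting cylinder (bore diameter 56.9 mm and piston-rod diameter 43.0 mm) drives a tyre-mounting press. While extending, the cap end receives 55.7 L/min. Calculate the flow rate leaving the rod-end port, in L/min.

Q_out ≈ 23.9 L/min

Cap-side area A_cap = π/4 × (56.9 mm)² = 2543 mm^2
Rod-side annular area A_ann = π/4 × (56.9² − 43.0²) = 1091 mm^2
Piston speed v = Q_in/A_cap; rod-end outflow Q_out = v × A_ann = Q_in × A_ann/A_cap.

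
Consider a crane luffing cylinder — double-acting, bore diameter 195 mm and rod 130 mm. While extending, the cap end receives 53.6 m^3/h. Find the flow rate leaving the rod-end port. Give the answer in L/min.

Q_out ≈ 496 L/min

Cap-side area A_cap = π/4 × (195 mm)² = 29860 mm^2
Rod-side annular area A_ann = π/4 × (195² − 130²) = 16590 mm^2
Piston speed v = Q_in/A_cap; rod-end outflow Q_out = v × A_ann = Q_in × A_ann/A_cap.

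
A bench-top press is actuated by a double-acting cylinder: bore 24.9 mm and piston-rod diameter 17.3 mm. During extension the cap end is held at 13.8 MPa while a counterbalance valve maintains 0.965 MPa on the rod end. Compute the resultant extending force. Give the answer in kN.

F ≈ 6.48 kN

Cap-side area A_cap = π/4 × (24.9 mm)² = 487.0 mm^2
Rod-side annular area A_ann = π/4 × (24.9² − 17.3²) = 251.9 mm^2
Net thrust = P_cap·A_cap − P_rod·A_ann = 6.720 kN − 0.2431 kN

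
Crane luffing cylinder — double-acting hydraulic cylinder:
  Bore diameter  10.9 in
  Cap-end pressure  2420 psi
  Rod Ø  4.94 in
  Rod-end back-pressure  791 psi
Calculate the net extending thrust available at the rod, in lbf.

Cap-side area A_cap = π/4 × (10.9 in)² = 93.31 in^2
Rod-side annular area A_ann = π/4 × (10.9² − 4.94²) = 74.15 in^2
Net thrust = P_cap·A_cap − P_rod·A_ann = 2.258e5 lbf − 58650 lbf

F ≈ 1.67e5 lbf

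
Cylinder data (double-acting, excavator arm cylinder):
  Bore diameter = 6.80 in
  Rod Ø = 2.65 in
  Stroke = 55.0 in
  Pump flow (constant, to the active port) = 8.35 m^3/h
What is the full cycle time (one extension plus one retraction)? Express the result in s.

Cap-side area A_cap = π/4 × (6.80 in)² = 36.32 in^2
Rod-side annular area A_ann = π/4 × (6.80² − 2.65²) = 30.80 in^2
t_ext = A_cap·L/Q = 14.11 s
t_ret = A_ann·L/Q = 11.97 s
t_cycle = t_ext + t_ret

t ≈ 26.1 s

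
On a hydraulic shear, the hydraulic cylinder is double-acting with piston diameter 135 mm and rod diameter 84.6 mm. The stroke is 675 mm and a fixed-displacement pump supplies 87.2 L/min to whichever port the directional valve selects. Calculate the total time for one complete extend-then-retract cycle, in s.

t ≈ 10.7 s

Cap-side area A_cap = π/4 × (135 mm)² = 14310 mm^2
Rod-side annular area A_ann = π/4 × (135² − 84.6²) = 8693 mm^2
t_ext = A_cap·L/Q = 6.648 s
t_ret = A_ann·L/Q = 4.037 s
t_cycle = t_ext + t_ret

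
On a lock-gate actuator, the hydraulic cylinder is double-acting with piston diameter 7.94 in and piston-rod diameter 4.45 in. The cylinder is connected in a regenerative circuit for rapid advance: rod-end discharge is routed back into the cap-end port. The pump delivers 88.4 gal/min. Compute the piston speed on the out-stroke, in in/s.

v ≈ 21.9 in/s

In regeneration the rod-end outflow joins the pump flow into the cap end, so the net volume the pump must supply per unit advance equals the rod cross-section area.
Rod cross-section A_rod = π/4 × (4.45 in)² = 15.55 in^2
v = Q_pump / A_rod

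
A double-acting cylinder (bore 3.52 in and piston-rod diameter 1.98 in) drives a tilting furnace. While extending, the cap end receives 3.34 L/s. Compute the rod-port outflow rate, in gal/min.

Cap-side area A_cap = π/4 × (3.52 in)² = 9.731 in^2
Rod-side annular area A_ann = π/4 × (3.52² − 1.98²) = 6.652 in^2
Piston speed v = Q_in/A_cap; rod-end outflow Q_out = v × A_ann = Q_in × A_ann/A_cap.

Q_out ≈ 36.2 gal/min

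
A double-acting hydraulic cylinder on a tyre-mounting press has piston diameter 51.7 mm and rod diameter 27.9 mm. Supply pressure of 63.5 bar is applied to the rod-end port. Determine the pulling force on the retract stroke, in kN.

Rod-side annular area A_ann = π/4 × (51.7² − 27.9²) = 1488 mm^2
On retraction the pressure acts on the annular area (bore minus rod).
F = P × A_ann

F ≈ 9.45 kN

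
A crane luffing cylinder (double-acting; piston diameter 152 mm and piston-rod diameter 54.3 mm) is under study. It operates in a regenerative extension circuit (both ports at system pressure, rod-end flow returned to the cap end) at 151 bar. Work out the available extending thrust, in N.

With equal pressure on both faces, forces on the annular region cancel; the net push is pressure × rod cross-section.
Rod cross-section A_rod = π/4 × (54.3 mm)² = 2316 mm^2
F = P × A_rod

F ≈ 35000 N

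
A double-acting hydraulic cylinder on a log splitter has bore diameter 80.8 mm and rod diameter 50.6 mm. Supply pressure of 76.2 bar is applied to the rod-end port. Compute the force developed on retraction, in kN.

F ≈ 23.7 kN

Rod-side annular area A_ann = π/4 × (80.8² − 50.6²) = 3117 mm^2
On retraction the pressure acts on the annular area (bore minus rod).
F = P × A_ann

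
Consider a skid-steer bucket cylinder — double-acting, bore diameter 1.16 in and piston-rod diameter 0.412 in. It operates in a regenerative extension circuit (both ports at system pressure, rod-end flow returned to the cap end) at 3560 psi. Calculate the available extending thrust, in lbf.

F ≈ 475 lbf

With equal pressure on both faces, forces on the annular region cancel; the net push is pressure × rod cross-section.
Rod cross-section A_rod = π/4 × (0.412 in)² = 0.1333 in^2
F = P × A_rod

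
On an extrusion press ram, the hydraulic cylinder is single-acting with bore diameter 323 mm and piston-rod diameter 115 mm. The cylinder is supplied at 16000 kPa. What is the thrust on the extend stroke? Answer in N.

Cap-side area A_cap = π/4 × (323 mm)² = 81940 mm^2
F = P × A_cap = 16000 kPa × A_cap

F ≈ 1.31e6 N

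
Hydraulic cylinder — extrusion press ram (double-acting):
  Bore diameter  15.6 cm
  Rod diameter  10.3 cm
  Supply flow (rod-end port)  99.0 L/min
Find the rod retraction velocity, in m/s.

Rod-side annular area A_ann = π/4 × (15.6² − 10.3²) = 107.8 cm^2
Flow into the rod-end port fills the annular volume.
v = Q / A

v ≈ 0.153 m/s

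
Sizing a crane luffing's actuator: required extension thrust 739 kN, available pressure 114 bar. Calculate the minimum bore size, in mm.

D ≈ 287 mm

Extension force acts on the full piston face: F = P × (π/4)D².
D = √(4F / (πP)) = √(4 × 739 kN / (π × 114 bar))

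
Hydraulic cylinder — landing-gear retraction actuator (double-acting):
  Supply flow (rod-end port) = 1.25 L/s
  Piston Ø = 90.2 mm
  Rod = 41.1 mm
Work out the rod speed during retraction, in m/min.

Rod-side annular area A_ann = π/4 × (90.2² − 41.1²) = 5063 mm^2
Flow into the rod-end port fills the annular volume.
v = Q / A

v ≈ 14.8 m/min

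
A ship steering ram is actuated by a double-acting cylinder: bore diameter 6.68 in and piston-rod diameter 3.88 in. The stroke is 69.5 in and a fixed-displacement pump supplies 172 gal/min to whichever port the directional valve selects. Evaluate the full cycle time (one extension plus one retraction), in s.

Cap-side area A_cap = π/4 × (6.68 in)² = 35.05 in^2
Rod-side annular area A_ann = π/4 × (6.68² − 3.88²) = 23.22 in^2
t_ext = A_cap·L/Q = 3.678 s
t_ret = A_ann·L/Q = 2.437 s
t_cycle = t_ext + t_ret

t ≈ 6.12 s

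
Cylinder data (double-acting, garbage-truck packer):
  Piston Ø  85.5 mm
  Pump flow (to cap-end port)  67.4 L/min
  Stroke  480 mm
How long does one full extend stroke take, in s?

Cap-side area A_cap = π/4 × (85.5 mm)² = 5741 mm^2
Swept volume V = A × L; t = V / Q = A·L / Q

t ≈ 2.45 s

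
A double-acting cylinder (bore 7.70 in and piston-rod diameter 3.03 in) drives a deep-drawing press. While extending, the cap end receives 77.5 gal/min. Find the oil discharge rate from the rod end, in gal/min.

Cap-side area A_cap = π/4 × (7.70 in)² = 46.57 in^2
Rod-side annular area A_ann = π/4 × (7.70² − 3.03²) = 39.36 in^2
Piston speed v = Q_in/A_cap; rod-end outflow Q_out = v × A_ann = Q_in × A_ann/A_cap.

Q_out ≈ 65.5 gal/min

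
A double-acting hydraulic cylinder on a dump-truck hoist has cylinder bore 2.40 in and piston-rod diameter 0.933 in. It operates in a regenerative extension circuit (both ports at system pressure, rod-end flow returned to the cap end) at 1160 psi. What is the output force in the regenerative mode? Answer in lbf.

With equal pressure on both faces, forces on the annular region cancel; the net push is pressure × rod cross-section.
Rod cross-section A_rod = π/4 × (0.933 in)² = 0.6837 in^2
F = P × A_rod

F ≈ 793 lbf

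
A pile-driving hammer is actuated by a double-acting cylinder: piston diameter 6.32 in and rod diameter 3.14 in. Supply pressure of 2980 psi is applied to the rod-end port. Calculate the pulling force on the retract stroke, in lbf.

Rod-side annular area A_ann = π/4 × (6.32² − 3.14²) = 23.63 in^2
On retraction the pressure acts on the annular area (bore minus rod).
F = P × A_ann

F ≈ 70400 lbf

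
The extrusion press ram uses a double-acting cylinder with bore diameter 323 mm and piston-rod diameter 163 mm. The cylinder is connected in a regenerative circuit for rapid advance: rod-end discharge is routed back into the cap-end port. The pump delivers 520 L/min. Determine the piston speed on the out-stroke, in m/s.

v ≈ 0.415 m/s

In regeneration the rod-end outflow joins the pump flow into the cap end, so the net volume the pump must supply per unit advance equals the rod cross-section area.
Rod cross-section A_rod = π/4 × (163 mm)² = 20870 mm^2
v = Q_pump / A_rod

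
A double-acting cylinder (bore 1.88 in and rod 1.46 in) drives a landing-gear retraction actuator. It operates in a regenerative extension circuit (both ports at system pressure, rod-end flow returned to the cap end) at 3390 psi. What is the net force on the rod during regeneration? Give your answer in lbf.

F ≈ 5680 lbf

With equal pressure on both faces, forces on the annular region cancel; the net push is pressure × rod cross-section.
Rod cross-section A_rod = π/4 × (1.46 in)² = 1.674 in^2
F = P × A_rod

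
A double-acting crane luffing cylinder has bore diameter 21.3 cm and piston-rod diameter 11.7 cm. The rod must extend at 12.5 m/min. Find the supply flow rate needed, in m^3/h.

Cap-side area A_cap = π/4 × (21.3 cm)² = 356.3 cm^2
Q = A × v

Q ≈ 26.7 m^3/h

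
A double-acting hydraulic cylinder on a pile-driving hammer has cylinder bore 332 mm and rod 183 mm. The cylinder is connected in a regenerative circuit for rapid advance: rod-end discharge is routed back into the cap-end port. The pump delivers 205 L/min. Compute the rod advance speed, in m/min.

In regeneration the rod-end outflow joins the pump flow into the cap end, so the net volume the pump must supply per unit advance equals the rod cross-section area.
Rod cross-section A_rod = π/4 × (183 mm)² = 26300 mm^2
v = Q_pump / A_rod

v ≈ 7.79 m/min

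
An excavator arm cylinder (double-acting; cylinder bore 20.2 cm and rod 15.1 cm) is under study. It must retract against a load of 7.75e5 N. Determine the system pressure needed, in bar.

P ≈ 548 bar

Rod-side annular area A_ann = π/4 × (20.2² − 15.1²) = 141.4 cm^2
Retraction: pressure acts on the annular area.
P = F / A = 7.75e5 N / A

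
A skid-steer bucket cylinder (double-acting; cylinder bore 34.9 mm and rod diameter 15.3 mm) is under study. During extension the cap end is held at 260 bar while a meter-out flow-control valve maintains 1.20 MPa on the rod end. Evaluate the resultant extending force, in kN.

F ≈ 23.9 kN

Cap-side area A_cap = π/4 × (34.9 mm)² = 956.6 mm^2
Rod-side annular area A_ann = π/4 × (34.9² − 15.3²) = 772.8 mm^2
Net thrust = P_cap·A_cap − P_rod·A_ann = 24.87 kN − 0.9273 kN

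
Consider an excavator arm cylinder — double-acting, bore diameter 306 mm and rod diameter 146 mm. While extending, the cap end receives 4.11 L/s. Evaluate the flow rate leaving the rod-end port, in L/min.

Cap-side area A_cap = π/4 × (306 mm)² = 73540 mm^2
Rod-side annular area A_ann = π/4 × (306² − 146²) = 56800 mm^2
Piston speed v = Q_in/A_cap; rod-end outflow Q_out = v × A_ann = Q_in × A_ann/A_cap.

Q_out ≈ 190 L/min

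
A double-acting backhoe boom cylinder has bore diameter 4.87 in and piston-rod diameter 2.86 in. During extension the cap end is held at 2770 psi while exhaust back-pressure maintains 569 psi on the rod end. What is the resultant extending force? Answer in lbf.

F ≈ 44700 lbf

Cap-side area A_cap = π/4 × (4.87 in)² = 18.63 in^2
Rod-side annular area A_ann = π/4 × (4.87² − 2.86²) = 12.20 in^2
Net thrust = P_cap·A_cap − P_rod·A_ann = 51600 lbf − 6943 lbf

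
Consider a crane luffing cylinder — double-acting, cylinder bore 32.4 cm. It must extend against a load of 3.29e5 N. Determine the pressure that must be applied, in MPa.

P ≈ 3.99 MPa

Cap-side area A_cap = π/4 × (32.4 cm)² = 824.5 cm^2
P = F / A = 3.29e5 N / A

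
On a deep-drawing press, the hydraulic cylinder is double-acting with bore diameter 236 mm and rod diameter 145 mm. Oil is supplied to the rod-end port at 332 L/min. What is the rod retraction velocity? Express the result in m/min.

v ≈ 12.2 m/min

Rod-side annular area A_ann = π/4 × (236² − 145²) = 27230 mm^2
Flow into the rod-end port fills the annular volume.
v = Q / A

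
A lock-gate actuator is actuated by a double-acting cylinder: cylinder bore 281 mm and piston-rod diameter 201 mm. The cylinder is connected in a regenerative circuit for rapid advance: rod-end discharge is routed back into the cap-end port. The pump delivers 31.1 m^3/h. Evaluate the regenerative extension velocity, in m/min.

v ≈ 16.3 m/min

In regeneration the rod-end outflow joins the pump flow into the cap end, so the net volume the pump must supply per unit advance equals the rod cross-section area.
Rod cross-section A_rod = π/4 × (201 mm)² = 31730 mm^2
v = Q_pump / A_rod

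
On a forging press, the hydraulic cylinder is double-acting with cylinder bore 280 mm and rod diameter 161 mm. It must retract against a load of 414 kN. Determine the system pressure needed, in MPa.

Rod-side annular area A_ann = π/4 × (280² − 161²) = 41220 mm^2
Retraction: pressure acts on the annular area.
P = F / A = 414 kN / A

P ≈ 10.0 MPa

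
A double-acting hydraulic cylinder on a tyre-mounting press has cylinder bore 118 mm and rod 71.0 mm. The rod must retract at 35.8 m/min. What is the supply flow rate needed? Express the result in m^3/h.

Q ≈ 15.0 m^3/h

Rod-side annular area A_ann = π/4 × (118² − 71.0²) = 6977 mm^2
Q = A × v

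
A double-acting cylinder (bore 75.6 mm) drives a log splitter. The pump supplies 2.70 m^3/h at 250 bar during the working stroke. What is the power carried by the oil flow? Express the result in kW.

W ≈ 18.8 kW

Hydraulic power = P × Q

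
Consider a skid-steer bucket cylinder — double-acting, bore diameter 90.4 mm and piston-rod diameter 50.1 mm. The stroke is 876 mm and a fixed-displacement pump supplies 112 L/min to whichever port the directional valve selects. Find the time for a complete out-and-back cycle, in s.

Cap-side area A_cap = π/4 × (90.4 mm)² = 6418 mm^2
Rod-side annular area A_ann = π/4 × (90.4² − 50.1²) = 4447 mm^2
t_ext = A_cap·L/Q = 3.012 s
t_ret = A_ann·L/Q = 2.087 s
t_cycle = t_ext + t_ret

t ≈ 5.10 s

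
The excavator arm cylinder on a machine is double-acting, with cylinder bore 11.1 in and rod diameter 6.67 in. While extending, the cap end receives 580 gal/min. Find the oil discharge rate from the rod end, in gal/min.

Cap-side area A_cap = π/4 × (11.1 in)² = 96.77 in^2
Rod-side annular area A_ann = π/4 × (11.1² − 6.67²) = 61.83 in^2
Piston speed v = Q_in/A_cap; rod-end outflow Q_out = v × A_ann = Q_in × A_ann/A_cap.

Q_out ≈ 371 gal/min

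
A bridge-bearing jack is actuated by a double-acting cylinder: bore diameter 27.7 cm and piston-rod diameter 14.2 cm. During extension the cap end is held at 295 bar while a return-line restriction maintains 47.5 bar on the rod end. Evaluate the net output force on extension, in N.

F ≈ 1.57e6 N

Cap-side area A_cap = π/4 × (27.7 cm)² = 602.6 cm^2
Rod-side annular area A_ann = π/4 × (27.7² − 14.2²) = 444.3 cm^2
Net thrust = P_cap·A_cap − P_rod·A_ann = 1.778e6 N − 2.110e5 N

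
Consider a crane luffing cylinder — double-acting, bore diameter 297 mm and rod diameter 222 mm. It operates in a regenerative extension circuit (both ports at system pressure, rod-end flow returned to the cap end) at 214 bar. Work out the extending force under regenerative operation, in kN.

With equal pressure on both faces, forces on the annular region cancel; the net push is pressure × rod cross-section.
Rod cross-section A_rod = π/4 × (222 mm)² = 38710 mm^2
F = P × A_rod

F ≈ 828 kN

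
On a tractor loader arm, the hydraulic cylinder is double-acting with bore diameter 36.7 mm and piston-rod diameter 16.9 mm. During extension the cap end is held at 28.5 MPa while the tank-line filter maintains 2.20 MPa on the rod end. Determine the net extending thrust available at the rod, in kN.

F ≈ 28.3 kN

Cap-side area A_cap = π/4 × (36.7 mm)² = 1058 mm^2
Rod-side annular area A_ann = π/4 × (36.7² − 16.9²) = 833.5 mm^2
Net thrust = P_cap·A_cap − P_rod·A_ann = 30.15 kN − 1.834 kN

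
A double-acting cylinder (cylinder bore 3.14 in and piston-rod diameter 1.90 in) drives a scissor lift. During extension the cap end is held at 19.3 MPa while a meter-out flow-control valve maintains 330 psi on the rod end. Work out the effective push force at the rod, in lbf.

Cap-side area A_cap = π/4 × (3.14 in)² = 7.744 in^2
Rod-side annular area A_ann = π/4 × (3.14² − 1.90²) = 4.908 in^2
Net thrust = P_cap·A_cap − P_rod·A_ann = 21680 lbf − 1620 lbf

F ≈ 20100 lbf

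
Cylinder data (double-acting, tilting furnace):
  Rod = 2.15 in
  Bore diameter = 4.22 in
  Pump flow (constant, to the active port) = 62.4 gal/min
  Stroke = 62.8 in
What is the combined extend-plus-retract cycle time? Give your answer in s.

t ≈ 6.36 s

Cap-side area A_cap = π/4 × (4.22 in)² = 13.99 in^2
Rod-side annular area A_ann = π/4 × (4.22² − 2.15²) = 10.36 in^2
t_ext = A_cap·L/Q = 3.656 s
t_ret = A_ann·L/Q = 2.707 s
t_cycle = t_ext + t_ret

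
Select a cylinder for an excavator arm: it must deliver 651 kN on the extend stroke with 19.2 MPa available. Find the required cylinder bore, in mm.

D ≈ 208 mm

Extension force acts on the full piston face: F = P × (π/4)D².
D = √(4F / (πP)) = √(4 × 651 kN / (π × 19.2 MPa))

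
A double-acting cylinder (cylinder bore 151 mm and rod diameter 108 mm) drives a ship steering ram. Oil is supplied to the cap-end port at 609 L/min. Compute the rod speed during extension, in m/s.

Cap-side area A_cap = π/4 × (151 mm)² = 17910 mm^2
v = Q / A

v ≈ 0.567 m/s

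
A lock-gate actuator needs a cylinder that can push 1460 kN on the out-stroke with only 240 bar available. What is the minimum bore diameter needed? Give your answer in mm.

Extension force acts on the full piston face: F = P × (π/4)D².
D = √(4F / (πP)) = √(4 × 1460 kN / (π × 240 bar))

D ≈ 278 mm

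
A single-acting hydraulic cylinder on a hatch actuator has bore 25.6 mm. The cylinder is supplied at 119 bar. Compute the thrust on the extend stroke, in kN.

F ≈ 6.13 kN

Cap-side area A_cap = π/4 × (25.6 mm)² = 514.7 mm^2
F = P × A_cap = 119 bar × A_cap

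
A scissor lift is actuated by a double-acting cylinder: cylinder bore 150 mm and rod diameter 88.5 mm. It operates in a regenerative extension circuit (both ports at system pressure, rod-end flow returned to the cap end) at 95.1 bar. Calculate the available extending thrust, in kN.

With equal pressure on both faces, forces on the annular region cancel; the net push is pressure × rod cross-section.
Rod cross-section A_rod = π/4 × (88.5 mm)² = 6151 mm^2
F = P × A_rod

F ≈ 58.5 kN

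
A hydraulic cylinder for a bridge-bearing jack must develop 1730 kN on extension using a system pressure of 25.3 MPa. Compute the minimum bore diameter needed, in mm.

Extension force acts on the full piston face: F = P × (π/4)D².
D = √(4F / (πP)) = √(4 × 1730 kN / (π × 25.3 MPa))

D ≈ 295 mm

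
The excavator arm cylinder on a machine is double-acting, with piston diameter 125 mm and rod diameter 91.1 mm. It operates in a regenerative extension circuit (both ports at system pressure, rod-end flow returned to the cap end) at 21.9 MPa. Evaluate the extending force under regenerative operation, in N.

F ≈ 1.43e5 N

With equal pressure on both faces, forces on the annular region cancel; the net push is pressure × rod cross-section.
Rod cross-section A_rod = π/4 × (91.1 mm)² = 6518 mm^2
F = P × A_rod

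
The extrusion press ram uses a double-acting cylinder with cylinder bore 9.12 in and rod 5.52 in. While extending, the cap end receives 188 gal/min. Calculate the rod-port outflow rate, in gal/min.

Q_out ≈ 119 gal/min

Cap-side area A_cap = π/4 × (9.12 in)² = 65.33 in^2
Rod-side annular area A_ann = π/4 × (9.12² − 5.52²) = 41.39 in^2
Piston speed v = Q_in/A_cap; rod-end outflow Q_out = v × A_ann = Q_in × A_ann/A_cap.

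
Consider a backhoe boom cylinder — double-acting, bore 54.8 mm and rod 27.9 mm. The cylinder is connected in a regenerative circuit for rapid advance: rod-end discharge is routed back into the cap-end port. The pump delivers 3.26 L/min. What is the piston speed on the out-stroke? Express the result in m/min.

In regeneration the rod-end outflow joins the pump flow into the cap end, so the net volume the pump must supply per unit advance equals the rod cross-section area.
Rod cross-section A_rod = π/4 × (27.9 mm)² = 611.4 mm^2
v = Q_pump / A_rod

v ≈ 5.33 m/min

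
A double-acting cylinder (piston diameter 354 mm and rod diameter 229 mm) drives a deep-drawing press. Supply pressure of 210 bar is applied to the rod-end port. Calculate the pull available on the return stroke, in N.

Rod-side annular area A_ann = π/4 × (354² − 229²) = 57240 mm^2
On retraction the pressure acts on the annular area (bore minus rod).
F = P × A_ann

F ≈ 1.20e6 N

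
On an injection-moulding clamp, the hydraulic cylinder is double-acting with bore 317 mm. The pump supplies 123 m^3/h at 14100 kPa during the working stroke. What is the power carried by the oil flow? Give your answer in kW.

Hydraulic power = P × Q

W ≈ 482 kW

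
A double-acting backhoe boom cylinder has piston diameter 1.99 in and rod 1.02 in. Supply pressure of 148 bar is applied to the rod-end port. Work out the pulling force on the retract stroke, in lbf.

F ≈ 4920 lbf

Rod-side annular area A_ann = π/4 × (1.99² − 1.02²) = 2.293 in^2
On retraction the pressure acts on the annular area (bore minus rod).
F = P × A_ann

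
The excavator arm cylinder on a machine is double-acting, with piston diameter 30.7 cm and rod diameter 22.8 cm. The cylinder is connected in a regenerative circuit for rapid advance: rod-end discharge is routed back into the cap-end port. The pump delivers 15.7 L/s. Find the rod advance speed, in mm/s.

In regeneration the rod-end outflow joins the pump flow into the cap end, so the net volume the pump must supply per unit advance equals the rod cross-section area.
Rod cross-section A_rod = π/4 × (22.8 cm)² = 408.3 cm^2
v = Q_pump / A_rod

v ≈ 385 mm/s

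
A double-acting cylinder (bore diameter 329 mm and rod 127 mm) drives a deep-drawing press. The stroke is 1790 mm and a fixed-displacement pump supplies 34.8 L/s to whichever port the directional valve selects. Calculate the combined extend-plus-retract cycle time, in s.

Cap-side area A_cap = π/4 × (329 mm)² = 85010 mm^2
Rod-side annular area A_ann = π/4 × (329² − 127²) = 72340 mm^2
t_ext = A_cap·L/Q = 4.373 s
t_ret = A_ann·L/Q = 3.721 s
t_cycle = t_ext + t_ret

t ≈ 8.09 s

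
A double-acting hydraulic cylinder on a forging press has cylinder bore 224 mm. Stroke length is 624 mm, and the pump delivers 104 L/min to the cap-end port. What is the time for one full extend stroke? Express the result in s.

t ≈ 14.2 s

Cap-side area A_cap = π/4 × (224 mm)² = 39410 mm^2
Swept volume V = A × L; t = V / Q = A·L / Q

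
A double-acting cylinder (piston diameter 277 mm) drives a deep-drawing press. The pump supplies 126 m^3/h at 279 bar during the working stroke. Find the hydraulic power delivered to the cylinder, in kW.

Hydraulic power = P × Q

W ≈ 977 kW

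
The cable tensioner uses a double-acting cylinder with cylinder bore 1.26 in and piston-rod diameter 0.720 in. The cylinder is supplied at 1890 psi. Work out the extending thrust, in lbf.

Cap-side area A_cap = π/4 × (1.26 in)² = 1.247 in^2
F = P × A_cap = 1890 psi × A_cap

F ≈ 2360 lbf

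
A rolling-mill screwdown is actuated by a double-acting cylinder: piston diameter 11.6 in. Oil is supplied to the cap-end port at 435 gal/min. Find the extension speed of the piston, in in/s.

v ≈ 15.8 in/s

Cap-side area A_cap = π/4 × (11.6 in)² = 105.7 in^2
v = Q / A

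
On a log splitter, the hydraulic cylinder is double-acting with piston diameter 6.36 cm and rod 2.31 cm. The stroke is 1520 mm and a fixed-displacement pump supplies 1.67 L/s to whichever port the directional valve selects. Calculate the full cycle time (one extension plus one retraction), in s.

Cap-side area A_cap = π/4 × (6.36 cm)² = 31.77 cm^2
Rod-side annular area A_ann = π/4 × (6.36² − 2.31²) = 27.58 cm^2
t_ext = A_cap·L/Q = 2.892 s
t_ret = A_ann·L/Q = 2.510 s
t_cycle = t_ext + t_ret

t ≈ 5.40 s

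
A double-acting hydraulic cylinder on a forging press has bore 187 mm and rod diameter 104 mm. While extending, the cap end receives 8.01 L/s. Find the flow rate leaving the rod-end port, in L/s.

Cap-side area A_cap = π/4 × (187 mm)² = 27460 mm^2
Rod-side annular area A_ann = π/4 × (187² − 104²) = 18970 mm^2
Piston speed v = Q_in/A_cap; rod-end outflow Q_out = v × A_ann = Q_in × A_ann/A_cap.

Q_out ≈ 5.53 L/s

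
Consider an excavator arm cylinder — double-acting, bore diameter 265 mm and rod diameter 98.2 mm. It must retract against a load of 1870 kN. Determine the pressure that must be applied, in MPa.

P ≈ 39.3 MPa

Rod-side annular area A_ann = π/4 × (265² − 98.2²) = 47580 mm^2
Retraction: pressure acts on the annular area.
P = F / A = 1870 kN / A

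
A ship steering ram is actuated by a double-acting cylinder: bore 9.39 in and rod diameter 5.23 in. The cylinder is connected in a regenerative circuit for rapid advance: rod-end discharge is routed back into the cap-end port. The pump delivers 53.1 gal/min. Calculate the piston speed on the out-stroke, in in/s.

v ≈ 9.52 in/s

In regeneration the rod-end outflow joins the pump flow into the cap end, so the net volume the pump must supply per unit advance equals the rod cross-section area.
Rod cross-section A_rod = π/4 × (5.23 in)² = 21.48 in^2
v = Q_pump / A_rod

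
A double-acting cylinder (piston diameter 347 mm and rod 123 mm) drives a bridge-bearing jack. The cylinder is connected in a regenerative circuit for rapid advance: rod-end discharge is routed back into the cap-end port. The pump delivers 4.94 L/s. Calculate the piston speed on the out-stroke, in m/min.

In regeneration the rod-end outflow joins the pump flow into the cap end, so the net volume the pump must supply per unit advance equals the rod cross-section area.
Rod cross-section A_rod = π/4 × (123 mm)² = 11880 mm^2
v = Q_pump / A_rod

v ≈ 24.9 m/min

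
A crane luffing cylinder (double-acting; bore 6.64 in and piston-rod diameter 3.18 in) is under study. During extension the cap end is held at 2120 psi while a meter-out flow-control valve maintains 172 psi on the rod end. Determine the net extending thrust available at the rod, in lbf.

F ≈ 68800 lbf

Cap-side area A_cap = π/4 × (6.64 in)² = 34.63 in^2
Rod-side annular area A_ann = π/4 × (6.64² − 3.18²) = 26.69 in^2
Net thrust = P_cap·A_cap − P_rod·A_ann = 73410 lbf − 4590 lbf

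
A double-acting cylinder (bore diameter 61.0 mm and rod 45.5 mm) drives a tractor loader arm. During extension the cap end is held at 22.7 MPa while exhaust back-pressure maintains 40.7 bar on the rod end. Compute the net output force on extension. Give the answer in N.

Cap-side area A_cap = π/4 × (61.0 mm)² = 2922 mm^2
Rod-side annular area A_ann = π/4 × (61.0² − 45.5²) = 1296 mm^2
Net thrust = P_cap·A_cap − P_rod·A_ann = 66340 N − 5277 N

F ≈ 61100 N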